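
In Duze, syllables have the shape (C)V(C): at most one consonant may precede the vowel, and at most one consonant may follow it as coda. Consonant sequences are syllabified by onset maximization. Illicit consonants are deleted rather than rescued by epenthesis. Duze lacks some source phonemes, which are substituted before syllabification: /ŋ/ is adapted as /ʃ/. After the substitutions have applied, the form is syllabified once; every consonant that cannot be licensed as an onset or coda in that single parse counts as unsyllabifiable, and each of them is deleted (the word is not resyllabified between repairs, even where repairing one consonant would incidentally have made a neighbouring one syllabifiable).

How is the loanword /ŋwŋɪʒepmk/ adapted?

Substitution: /ŋ/ → /ʃ/, giving /ʃwʃɪʒepmk/.
The consonants /ʃ/, /w/, /m/, /k/ cannot be parsed into a legal (C)V(C) syllable (at most one coda consonant is licensed; onsets are limited to one consonant).
Deleting the stranded consonants removes /ʃ/, /w/, /m/, /k/.

ʃɪʒep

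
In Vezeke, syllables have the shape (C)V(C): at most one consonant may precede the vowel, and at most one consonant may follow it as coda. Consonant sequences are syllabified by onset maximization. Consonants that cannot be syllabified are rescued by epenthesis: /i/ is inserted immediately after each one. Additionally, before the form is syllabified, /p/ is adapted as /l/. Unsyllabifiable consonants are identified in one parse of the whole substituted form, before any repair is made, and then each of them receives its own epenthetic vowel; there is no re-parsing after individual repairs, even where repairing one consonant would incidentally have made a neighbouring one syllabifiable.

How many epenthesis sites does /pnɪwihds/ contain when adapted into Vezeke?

After substitution the input is /lnɪwihds/.
The unsyllabifiable consonants are /l/, /d/, /s/; each receives one epenthetic vowel.

3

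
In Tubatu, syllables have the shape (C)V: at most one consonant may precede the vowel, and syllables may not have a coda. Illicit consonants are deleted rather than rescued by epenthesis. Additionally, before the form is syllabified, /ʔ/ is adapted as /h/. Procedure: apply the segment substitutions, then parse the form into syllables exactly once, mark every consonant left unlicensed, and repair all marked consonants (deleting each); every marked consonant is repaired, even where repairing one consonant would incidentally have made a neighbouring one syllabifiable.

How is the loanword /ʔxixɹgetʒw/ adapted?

Substitution: /ʔ/ → /h/, giving /hxixɹgetʒw/.
The consonants /h/, /x/, /ɹ/, /t/, /ʒ/, /w/ cannot be parsed into a legal (C)V syllable (no codas are permitted; onsets are limited to one consonant).
Deletion applies to /h/, /x/, /ɹ/, /t/, /ʒ/, /w/.

xige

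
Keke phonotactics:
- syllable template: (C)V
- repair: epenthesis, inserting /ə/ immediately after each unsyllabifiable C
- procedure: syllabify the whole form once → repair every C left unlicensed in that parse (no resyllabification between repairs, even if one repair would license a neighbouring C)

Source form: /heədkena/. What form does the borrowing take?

heədəkena

Syllabifying with onset maximization leaves /d/ stranded (no codas are permitted; onsets are limited to one consonant).
Inserting the epenthetic vowel yields /d/ → /də/.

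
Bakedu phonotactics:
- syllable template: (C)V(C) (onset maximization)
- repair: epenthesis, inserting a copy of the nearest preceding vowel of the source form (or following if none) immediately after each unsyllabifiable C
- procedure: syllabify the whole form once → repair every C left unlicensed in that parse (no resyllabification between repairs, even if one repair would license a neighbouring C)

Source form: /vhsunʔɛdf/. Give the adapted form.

vuhusunʔɛdfɛ

Under (C)V(C), the unsyllabifiable consonants are /v/, /h/, /f/ (at most one coda consonant is licensed; onsets are limited to one consonant).
Each unlicensed consonant becomes the onset of a new syllable: /v/ → /vu/, /h/ → /hu/, /f/ → /fɛ/.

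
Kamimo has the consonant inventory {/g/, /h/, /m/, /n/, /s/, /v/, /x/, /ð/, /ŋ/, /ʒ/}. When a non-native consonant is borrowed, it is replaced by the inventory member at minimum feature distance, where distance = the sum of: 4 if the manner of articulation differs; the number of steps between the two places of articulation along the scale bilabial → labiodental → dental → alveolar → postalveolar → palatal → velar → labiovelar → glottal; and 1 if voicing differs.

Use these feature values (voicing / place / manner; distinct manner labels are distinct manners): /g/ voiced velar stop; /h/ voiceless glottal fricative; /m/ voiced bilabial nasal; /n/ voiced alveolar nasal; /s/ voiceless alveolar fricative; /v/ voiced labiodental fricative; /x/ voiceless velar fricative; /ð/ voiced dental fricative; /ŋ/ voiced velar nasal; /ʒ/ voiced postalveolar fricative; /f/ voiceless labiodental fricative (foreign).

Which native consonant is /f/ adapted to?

v

/v/ is closest: same manner (fricative), place distance 0 (labiodental→labiodental), voicing differs (+1); total 1. Next closest is /s/ at distance 2.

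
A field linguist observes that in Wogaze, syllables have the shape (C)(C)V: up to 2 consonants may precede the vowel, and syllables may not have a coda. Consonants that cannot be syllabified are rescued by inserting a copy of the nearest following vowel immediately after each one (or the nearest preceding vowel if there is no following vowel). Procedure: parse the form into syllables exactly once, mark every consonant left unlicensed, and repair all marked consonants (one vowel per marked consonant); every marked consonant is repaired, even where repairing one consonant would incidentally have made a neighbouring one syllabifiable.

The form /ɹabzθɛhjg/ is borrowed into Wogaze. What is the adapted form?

Under (C)(C)V, the unsyllabifiable consonants are /b/, /h/, /j/, /g/ (no codas are permitted; onsets may contain at most 2 consonants).
Inserting the epenthetic vowel yields /b/ → /bɛ/, /h/ → /hɛ/, /j/ → /jɛ/, /g/ → /gɛ/.

ɹabɛzθɛhɛjɛgɛ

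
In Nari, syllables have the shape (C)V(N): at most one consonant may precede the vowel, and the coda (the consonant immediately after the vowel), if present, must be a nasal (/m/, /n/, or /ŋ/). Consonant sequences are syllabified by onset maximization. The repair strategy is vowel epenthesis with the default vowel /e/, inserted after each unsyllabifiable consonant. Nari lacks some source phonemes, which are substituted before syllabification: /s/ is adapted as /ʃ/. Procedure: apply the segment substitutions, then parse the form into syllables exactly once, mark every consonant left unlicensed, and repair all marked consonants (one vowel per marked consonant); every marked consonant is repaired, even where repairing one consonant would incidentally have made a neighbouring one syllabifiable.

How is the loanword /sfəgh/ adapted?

Substitution: /s/ → /ʃ/, giving /ʃfəgh/.
The consonants /ʃ/, /g/, /h/ cannot be parsed into a legal (C)V(N) syllable (only a nasal (/m/, /n/, or /ŋ/) is licensed in coda position; onsets are limited to one consonant).
Each unlicensed consonant becomes the onset of a new syllable: /ʃ/ → /ʃe/, /g/ → /ge/, /h/ → /he/.

ʃefəgehe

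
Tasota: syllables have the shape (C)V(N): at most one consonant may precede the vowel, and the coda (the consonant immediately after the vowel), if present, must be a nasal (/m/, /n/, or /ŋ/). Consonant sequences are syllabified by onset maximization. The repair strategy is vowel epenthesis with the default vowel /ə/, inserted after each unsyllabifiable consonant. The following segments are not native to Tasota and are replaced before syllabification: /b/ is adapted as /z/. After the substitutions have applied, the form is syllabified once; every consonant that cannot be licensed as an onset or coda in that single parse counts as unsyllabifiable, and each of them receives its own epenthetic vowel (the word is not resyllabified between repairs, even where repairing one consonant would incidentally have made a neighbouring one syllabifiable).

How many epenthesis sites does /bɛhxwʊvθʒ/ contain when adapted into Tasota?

5

After substitution the input is /zɛhxwʊvθʒ/.
The unsyllabifiable consonants are /h/, /x/, /v/, /θ/, /ʒ/; each receives one epenthetic vowel.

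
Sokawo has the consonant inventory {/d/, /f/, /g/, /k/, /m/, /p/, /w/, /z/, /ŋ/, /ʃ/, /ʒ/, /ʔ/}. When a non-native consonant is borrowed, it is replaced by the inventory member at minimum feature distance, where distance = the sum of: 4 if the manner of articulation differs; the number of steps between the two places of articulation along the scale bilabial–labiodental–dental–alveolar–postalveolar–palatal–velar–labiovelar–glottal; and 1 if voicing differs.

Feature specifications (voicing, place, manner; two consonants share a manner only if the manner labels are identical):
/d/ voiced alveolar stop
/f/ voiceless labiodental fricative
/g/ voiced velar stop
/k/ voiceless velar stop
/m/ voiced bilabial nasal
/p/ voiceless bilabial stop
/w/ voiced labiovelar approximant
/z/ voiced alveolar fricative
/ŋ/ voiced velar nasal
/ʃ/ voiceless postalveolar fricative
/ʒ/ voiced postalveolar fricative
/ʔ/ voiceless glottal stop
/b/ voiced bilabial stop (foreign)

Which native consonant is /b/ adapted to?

p

/p/ is closest: same manner (stop), place distance 0 (bilabial→bilabial), voicing differs (+1); total 1. Next closest is /d/ at distance 3.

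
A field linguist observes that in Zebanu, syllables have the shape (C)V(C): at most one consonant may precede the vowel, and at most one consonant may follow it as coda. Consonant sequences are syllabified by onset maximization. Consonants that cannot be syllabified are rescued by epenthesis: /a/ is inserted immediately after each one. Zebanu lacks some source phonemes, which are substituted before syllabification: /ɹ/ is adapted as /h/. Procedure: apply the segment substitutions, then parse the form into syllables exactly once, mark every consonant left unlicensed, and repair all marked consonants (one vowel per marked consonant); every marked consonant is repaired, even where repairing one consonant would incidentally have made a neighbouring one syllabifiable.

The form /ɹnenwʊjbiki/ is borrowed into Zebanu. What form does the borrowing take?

hanenwʊjbiki

Substitution: /ɹ/ → /h/, giving /hnenwʊjbiki/.
Under (C)V(C), the unsyllabifiable consonants are /h/ (at most one coda consonant is licensed; onsets are limited to one consonant).
Inserting the epenthetic vowel yields /h/ → /ha/.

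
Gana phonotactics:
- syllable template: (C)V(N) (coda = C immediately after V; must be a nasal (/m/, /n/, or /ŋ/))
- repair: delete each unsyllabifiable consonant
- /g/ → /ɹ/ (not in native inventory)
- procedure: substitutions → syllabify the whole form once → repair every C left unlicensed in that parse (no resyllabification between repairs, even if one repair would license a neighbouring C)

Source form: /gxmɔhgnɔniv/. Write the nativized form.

Substitution: /g/ → /ɹ/, giving /ɹxmɔhɹnɔniv/.
Syllabifying with onset maximization leaves /ɹ/, /x/, /h/, /ɹ/, /v/ stranded (only a nasal (/m/, /n/, or /ŋ/) is licensed in coda position; onsets are limited to one consonant).
Deleting the stranded consonants removes /ɹ/, /x/, /h/, /ɹ/, /v/.

mɔnɔni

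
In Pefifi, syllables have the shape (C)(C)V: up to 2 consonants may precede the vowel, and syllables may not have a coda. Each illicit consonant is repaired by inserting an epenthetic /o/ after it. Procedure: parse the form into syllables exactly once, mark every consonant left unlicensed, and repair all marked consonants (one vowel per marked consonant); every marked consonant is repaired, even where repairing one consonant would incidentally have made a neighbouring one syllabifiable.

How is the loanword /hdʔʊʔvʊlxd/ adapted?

hodʔʊʔvʊloxodo

Under (C)(C)V, the unsyllabifiable consonants are /h/, /l/, /x/, /d/ (no codas are permitted; onsets may contain at most 2 consonants).
Each unlicensed consonant becomes the onset of a new syllable: /h/ → /ho/, /l/ → /lo/, /x/ → /xo/, /d/ → /do/.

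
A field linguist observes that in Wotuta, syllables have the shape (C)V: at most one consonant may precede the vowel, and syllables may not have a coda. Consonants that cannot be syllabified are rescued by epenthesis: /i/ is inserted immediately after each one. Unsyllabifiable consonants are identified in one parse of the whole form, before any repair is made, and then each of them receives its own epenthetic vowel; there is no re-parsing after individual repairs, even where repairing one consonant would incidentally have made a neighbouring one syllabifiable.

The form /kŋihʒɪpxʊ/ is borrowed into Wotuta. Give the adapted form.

The consonants /k/, /h/, /p/ cannot be parsed into a legal (C)V syllable (no codas are permitted; onsets are limited to one consonant).
Epenthesis after each stranded consonant: /k/ → /ki/, /h/ → /hi/, /p/ → /pi/.

kiŋihiʒɪpixʊ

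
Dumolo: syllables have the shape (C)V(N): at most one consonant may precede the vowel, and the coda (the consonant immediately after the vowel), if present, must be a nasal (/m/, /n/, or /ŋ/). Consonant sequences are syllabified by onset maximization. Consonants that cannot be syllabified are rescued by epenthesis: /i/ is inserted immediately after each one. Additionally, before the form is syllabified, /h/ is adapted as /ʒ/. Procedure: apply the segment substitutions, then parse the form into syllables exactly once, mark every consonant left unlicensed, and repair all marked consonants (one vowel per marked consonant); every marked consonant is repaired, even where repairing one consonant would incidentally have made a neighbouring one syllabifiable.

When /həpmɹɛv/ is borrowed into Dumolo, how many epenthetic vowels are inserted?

3

After substitution the input is /ʒəpmɹɛv/.
The unsyllabifiable consonants are /p/, /m/, /v/; each receives one epenthetic vowel.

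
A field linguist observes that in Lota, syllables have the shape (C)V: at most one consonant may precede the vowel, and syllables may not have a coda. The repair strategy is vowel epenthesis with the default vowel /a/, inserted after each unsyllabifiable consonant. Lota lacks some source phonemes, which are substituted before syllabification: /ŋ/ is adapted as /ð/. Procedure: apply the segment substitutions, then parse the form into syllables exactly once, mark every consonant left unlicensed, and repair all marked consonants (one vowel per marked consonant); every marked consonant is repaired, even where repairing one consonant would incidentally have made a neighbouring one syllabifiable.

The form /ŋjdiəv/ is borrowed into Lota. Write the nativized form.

Substitution: /ŋ/ → /ð/, giving /ðjdiəv/.
Under (C)V, the unsyllabifiable consonants are /ð/, /j/, /v/ (no codas are permitted; onsets are limited to one consonant).
Inserting the epenthetic vowel yields /ð/ → /ða/, /j/ → /ja/, /v/ → /va/.

ðajadiəva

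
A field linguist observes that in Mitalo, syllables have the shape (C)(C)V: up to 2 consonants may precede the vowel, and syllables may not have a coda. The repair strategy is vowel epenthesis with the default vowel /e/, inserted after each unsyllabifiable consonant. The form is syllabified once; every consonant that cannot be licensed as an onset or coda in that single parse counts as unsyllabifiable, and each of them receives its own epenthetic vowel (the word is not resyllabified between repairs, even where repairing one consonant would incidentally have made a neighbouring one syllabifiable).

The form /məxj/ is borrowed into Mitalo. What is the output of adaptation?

məxeje

Syllabifying with onset maximization leaves /x/, /j/ stranded (no codas are permitted; onsets may contain at most 2 consonants).
Epenthesis after each stranded consonant: /x/ → /xe/, /j/ → /je/.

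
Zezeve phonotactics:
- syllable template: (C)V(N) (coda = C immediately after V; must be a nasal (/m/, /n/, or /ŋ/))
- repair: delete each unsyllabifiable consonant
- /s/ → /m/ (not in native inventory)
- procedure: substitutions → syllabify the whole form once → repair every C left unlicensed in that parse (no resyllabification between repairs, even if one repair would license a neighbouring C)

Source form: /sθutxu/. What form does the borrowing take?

Substitution: /s/ → /m/, giving /mθutxu/.
The consonants /m/, /t/ cannot be parsed into a legal (C)V(N) syllable (only a nasal (/m/, /n/, or /ŋ/) is licensed in coda position; onsets are limited to one consonant).
Deletion applies to /m/, /t/.

θuxu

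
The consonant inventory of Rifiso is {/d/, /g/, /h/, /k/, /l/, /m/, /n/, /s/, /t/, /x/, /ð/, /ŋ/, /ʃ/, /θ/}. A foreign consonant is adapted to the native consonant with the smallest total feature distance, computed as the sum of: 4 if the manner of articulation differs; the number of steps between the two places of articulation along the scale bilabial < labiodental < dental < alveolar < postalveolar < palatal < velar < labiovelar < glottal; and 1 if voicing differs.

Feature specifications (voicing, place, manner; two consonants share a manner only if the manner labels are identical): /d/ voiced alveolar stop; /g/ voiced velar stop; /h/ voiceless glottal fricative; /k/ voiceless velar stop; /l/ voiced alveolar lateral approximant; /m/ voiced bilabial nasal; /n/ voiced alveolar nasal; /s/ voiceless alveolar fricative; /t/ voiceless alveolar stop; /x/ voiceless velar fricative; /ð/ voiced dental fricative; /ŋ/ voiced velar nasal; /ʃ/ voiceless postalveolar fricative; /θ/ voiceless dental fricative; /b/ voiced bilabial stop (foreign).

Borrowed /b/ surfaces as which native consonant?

d

/d/ is closest: same manner (stop), place distance 3 (bilabial→alveolar), same voicing; total 3. Next closest is /m/ at distance 4.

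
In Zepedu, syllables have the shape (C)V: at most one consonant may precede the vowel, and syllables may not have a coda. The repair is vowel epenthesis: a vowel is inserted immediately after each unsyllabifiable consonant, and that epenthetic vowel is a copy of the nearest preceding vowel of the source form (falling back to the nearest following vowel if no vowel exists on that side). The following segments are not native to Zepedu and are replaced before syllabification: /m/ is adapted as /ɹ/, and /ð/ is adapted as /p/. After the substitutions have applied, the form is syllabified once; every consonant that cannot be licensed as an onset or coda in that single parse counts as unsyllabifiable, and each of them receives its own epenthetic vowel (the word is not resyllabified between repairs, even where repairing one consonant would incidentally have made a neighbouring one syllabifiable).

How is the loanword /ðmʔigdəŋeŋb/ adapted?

Substitution: /ð/ → /p/, /m/ → /ɹ/, giving /pɹʔigdəŋeŋb/.
Syllabifying with onset maximization leaves /p/, /ɹ/, /g/, /ŋ/, /b/ stranded (no codas are permitted; onsets are limited to one consonant).
Inserting the epenthetic vowel yields /p/ → /pi/, /ɹ/ → /ɹi/, /g/ → /gi/, /ŋ/ → /ŋe/, /b/ → /be/.

piɹiʔigidəŋeŋebe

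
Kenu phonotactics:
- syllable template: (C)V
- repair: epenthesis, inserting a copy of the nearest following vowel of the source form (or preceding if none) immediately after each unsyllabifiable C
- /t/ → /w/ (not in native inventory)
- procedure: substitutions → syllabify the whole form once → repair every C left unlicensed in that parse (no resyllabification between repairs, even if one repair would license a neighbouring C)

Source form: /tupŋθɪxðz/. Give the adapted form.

wupɪŋɪθɪxɪðɪzɪ

Substitution: /t/ → /w/, giving /wupŋθɪxðz/.
Syllabifying with onset maximization leaves /p/, /ŋ/, /x/, /ð/, /z/ stranded (no codas are permitted; onsets are limited to one consonant).
Inserting the epenthetic vowel yields /p/ → /pɪ/, /ŋ/ → /ŋɪ/, /x/ → /xɪ/, /ð/ → /ðɪ/, /z/ → /zɪ/.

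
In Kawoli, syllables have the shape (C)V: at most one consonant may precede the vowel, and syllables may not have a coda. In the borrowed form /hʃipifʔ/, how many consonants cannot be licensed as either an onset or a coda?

The consonants /h/, /f/, /ʔ/ cannot be parsed into a legal (C)V syllable (no codas are permitted; onsets are limited to one consonant).

3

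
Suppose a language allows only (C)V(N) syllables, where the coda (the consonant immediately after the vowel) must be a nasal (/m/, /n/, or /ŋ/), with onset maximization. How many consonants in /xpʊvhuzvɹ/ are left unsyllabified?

5

Syllabifying with onset maximization leaves /x/, /v/, /z/, /v/, /ɹ/ stranded (only a nasal (/m/, /n/, or /ŋ/) is licensed in coda position; onsets are limited to one consonant).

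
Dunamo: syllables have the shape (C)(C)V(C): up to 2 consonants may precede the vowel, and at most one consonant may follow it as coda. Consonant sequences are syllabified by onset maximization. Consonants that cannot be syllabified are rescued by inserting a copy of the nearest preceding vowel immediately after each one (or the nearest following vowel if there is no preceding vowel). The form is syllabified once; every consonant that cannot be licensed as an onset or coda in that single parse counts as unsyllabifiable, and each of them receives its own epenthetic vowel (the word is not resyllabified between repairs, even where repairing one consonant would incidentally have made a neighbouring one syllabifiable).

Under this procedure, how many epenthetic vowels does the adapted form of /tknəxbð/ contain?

3

The unsyllabifiable consonants are /t/, /b/, /ð/; each receives one epenthetic vowel.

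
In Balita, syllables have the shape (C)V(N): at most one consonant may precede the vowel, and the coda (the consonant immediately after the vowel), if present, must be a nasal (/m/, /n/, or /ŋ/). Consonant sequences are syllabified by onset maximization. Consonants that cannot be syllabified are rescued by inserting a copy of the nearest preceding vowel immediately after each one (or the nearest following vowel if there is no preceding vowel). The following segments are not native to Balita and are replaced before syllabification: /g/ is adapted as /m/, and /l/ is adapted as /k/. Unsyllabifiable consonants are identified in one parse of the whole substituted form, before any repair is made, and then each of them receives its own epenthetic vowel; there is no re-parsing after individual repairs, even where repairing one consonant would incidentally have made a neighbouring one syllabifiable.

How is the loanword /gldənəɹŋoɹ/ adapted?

məkədənəɹəŋoɹo

Substitution: /g/ → /m/, /l/ → /k/, giving /mkdənəɹŋoɹ/.
The consonants /m/, /k/, /ɹ/, /ɹ/ cannot be parsed into a legal (C)V(N) syllable (only a nasal (/m/, /n/, or /ŋ/) is licensed in coda position; onsets are limited to one consonant).
Epenthesis after each stranded consonant: /m/ → /mə/, /k/ → /kə/, /ɹ/ → /ɹə/, /ɹ/ → /ɹo/.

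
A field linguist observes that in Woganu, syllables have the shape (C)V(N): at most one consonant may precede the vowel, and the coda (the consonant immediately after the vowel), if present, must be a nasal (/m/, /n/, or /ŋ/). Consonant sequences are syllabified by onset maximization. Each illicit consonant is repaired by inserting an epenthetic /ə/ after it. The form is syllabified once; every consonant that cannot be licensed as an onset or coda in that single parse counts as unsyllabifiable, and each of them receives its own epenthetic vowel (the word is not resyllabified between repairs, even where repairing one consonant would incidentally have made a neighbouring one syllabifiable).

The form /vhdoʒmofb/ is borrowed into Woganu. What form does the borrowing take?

vəhədoʒəmofəbə

Syllabifying with onset maximization leaves /v/, /h/, /ʒ/, /f/, /b/ stranded (only a nasal (/m/, /n/, or /ŋ/) is licensed in coda position; onsets are limited to one consonant).
Inserting the epenthetic vowel yields /v/ → /və/, /h/ → /hə/, /ʒ/ → /ʒə/, /f/ → /fə/, /b/ → /bə/.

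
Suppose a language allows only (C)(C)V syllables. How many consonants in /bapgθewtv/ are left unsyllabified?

4

The consonants /p/, /w/, /t/, /v/ cannot be parsed into a legal (C)(C)V syllable (no codas are permitted; onsets may contain at most 2 consonants).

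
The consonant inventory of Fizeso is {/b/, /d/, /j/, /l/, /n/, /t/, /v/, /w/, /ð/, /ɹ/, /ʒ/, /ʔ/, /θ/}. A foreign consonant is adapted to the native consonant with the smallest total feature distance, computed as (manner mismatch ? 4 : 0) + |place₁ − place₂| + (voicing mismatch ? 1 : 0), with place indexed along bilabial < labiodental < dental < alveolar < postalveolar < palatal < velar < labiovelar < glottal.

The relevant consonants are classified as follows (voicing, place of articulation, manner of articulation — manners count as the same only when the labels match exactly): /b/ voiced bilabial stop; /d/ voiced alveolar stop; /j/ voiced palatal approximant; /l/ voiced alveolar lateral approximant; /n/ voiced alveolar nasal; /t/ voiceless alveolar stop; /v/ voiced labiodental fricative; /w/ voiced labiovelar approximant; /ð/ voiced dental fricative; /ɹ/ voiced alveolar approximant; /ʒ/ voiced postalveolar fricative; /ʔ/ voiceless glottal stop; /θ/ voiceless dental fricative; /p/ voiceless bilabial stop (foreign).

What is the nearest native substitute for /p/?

b

/b/ is closest: same manner (stop), place distance 0 (bilabial→bilabial), voicing differs (+1); total 1. Next closest is /t/ at distance 3.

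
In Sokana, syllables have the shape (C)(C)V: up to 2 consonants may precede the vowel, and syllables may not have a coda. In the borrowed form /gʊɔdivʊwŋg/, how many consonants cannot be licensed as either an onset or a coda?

3

The consonants /w/, /ŋ/, /g/ cannot be parsed into a legal (C)(C)V syllable (no codas are permitted; onsets may contain at most 2 consonants).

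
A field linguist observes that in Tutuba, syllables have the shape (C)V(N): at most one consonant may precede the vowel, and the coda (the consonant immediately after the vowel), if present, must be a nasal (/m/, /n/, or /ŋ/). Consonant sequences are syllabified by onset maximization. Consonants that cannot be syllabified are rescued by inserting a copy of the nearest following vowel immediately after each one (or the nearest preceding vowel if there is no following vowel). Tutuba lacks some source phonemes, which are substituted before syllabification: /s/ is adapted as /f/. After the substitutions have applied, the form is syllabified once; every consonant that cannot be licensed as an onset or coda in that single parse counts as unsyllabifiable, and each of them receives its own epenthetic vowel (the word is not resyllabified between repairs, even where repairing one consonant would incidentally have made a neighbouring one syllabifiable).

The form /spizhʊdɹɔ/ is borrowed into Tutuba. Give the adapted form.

Substitution: /s/ → /f/, giving /fpizhʊdɹɔ/.
Syllabifying with onset maximization leaves /f/, /z/, /d/ stranded (only a nasal (/m/, /n/, or /ŋ/) is licensed in coda position; onsets are limited to one consonant).
Inserting the epenthetic vowel yields /f/ → /fi/, /z/ → /zʊ/, /d/ → /dɔ/.

fipizʊhʊdɔɹɔ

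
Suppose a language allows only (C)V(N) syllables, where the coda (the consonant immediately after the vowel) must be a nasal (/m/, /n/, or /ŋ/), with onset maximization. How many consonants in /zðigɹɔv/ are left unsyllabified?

3

Under (C)V(N), the unsyllabifiable consonants are /z/, /g/, /v/ (only a nasal (/m/, /n/, or /ŋ/) is licensed in coda position; onsets are limited to one consonant).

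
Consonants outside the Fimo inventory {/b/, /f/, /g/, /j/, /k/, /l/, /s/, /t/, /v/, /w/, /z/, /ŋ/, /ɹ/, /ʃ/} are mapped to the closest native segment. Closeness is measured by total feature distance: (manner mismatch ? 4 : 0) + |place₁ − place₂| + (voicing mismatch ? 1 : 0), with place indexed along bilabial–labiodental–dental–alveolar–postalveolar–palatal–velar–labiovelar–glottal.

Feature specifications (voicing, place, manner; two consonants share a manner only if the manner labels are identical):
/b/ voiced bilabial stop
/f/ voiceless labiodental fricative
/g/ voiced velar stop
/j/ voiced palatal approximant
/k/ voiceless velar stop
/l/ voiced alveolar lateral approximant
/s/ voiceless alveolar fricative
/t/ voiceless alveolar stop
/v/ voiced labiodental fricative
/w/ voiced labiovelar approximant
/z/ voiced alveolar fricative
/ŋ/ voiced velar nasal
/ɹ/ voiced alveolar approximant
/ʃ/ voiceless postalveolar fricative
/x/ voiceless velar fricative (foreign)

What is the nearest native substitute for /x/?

/ʃ/ is closest: same manner (fricative), place distance 2 (velar→postalveolar), same voicing; total 2. Next closest is /s/ at distance 3.

ʃ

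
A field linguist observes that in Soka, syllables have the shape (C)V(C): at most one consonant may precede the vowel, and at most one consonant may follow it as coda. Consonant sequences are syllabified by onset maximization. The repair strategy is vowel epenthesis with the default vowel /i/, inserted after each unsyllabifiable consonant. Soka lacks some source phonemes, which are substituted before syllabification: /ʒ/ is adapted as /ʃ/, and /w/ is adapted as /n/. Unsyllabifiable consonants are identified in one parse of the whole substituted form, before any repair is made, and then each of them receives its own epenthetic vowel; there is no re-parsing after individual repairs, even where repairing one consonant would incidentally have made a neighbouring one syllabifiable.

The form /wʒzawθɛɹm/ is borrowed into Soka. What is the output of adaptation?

niʃizanθɛɹmi

Substitution: /w/ → /n/, /ʒ/ → /ʃ/, giving /nʃzanθɛɹm/.
The consonants /n/, /ʃ/, /m/ cannot be parsed into a legal (C)V(C) syllable (at most one coda consonant is licensed; onsets are limited to one consonant).
Each unlicensed consonant becomes the onset of a new syllable: /n/ → /ni/, /ʃ/ → /ʃi/, /m/ → /mi/.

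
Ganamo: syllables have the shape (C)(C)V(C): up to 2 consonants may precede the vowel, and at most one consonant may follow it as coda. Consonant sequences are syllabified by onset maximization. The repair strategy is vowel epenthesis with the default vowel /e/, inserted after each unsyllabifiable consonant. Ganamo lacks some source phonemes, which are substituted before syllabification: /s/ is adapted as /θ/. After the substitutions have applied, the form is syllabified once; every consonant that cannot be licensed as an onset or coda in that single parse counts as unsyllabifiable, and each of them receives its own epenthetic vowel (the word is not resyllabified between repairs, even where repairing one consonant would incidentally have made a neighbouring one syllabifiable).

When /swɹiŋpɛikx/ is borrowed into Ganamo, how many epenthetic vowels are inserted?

After substitution the input is /θwɹiŋpɛikx/.
The unsyllabifiable consonants are /θ/, /x/; each receives one epenthetic vowel.

2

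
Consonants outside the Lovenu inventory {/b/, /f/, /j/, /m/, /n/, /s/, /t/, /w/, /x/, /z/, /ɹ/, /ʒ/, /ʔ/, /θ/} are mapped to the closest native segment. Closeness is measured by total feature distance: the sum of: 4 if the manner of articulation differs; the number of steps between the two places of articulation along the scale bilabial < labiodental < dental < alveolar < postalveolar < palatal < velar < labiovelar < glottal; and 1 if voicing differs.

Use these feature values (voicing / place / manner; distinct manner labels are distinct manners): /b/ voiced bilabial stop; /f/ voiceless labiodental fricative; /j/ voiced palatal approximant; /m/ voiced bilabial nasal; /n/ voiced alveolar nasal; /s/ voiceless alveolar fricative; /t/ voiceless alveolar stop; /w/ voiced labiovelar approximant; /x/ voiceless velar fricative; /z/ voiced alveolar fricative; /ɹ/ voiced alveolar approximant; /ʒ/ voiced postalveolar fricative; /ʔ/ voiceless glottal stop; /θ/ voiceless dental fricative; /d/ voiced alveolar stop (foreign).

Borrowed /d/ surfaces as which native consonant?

t

/t/ is closest: same manner (stop), place distance 0 (alveolar→alveolar), voicing differs (+1); total 1. Next closest is /b/ at distance 3.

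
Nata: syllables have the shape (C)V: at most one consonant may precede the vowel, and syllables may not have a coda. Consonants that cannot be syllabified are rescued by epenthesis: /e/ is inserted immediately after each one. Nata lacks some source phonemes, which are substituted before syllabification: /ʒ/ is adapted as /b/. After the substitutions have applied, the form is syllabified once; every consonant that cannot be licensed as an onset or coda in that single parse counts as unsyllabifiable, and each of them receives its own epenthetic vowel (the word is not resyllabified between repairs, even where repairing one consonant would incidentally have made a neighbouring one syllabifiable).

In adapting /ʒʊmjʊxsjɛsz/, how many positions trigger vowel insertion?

After substitution the input is /bʊmjʊxsjɛsz/.
The unsyllabifiable consonants are /m/, /x/, /s/, /s/, /z/; each receives one epenthetic vowel.

5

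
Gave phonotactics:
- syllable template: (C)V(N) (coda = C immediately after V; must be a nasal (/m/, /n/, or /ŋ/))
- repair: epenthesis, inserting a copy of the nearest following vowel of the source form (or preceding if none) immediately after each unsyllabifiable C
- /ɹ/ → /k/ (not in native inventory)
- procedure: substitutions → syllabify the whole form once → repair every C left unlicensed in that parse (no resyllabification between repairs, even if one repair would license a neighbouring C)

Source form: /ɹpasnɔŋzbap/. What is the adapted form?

Substitution: /ɹ/ → /k/, giving /kpasnɔŋzbap/.
The consonants /k/, /s/, /z/, /p/ cannot be parsed into a legal (C)V(N) syllable (only a nasal (/m/, /n/, or /ŋ/) is licensed in coda position; onsets are limited to one consonant).
Each unlicensed consonant becomes the onset of a new syllable: /k/ → /ka/, /s/ → /sɔ/, /z/ → /za/, /p/ → /pa/.

kapasɔnɔŋzabapa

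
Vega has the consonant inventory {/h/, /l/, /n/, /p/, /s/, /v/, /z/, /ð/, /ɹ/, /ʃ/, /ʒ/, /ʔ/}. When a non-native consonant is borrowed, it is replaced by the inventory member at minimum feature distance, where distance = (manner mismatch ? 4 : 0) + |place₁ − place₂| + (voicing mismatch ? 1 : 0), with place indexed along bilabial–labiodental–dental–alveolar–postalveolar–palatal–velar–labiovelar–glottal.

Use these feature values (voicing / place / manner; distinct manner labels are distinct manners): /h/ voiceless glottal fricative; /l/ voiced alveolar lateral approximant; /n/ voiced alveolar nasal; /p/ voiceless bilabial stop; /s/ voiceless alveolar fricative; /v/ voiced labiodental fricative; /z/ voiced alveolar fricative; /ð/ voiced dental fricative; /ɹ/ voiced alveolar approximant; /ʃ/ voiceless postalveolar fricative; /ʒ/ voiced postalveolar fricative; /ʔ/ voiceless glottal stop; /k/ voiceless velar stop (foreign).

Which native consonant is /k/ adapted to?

ʔ

/ʔ/ is closest: same manner (stop), place distance 2 (velar→glottal), same voicing; total 2. Next closest is /h/ at distance 6.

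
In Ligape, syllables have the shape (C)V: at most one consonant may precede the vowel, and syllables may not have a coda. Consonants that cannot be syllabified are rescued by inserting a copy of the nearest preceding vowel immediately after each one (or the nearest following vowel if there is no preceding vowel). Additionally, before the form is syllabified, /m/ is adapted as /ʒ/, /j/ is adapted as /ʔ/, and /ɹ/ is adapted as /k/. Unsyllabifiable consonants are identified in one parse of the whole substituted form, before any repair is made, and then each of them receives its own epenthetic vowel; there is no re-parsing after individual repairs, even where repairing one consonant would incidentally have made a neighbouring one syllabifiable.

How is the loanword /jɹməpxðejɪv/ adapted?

Substitution: /j/ → /ʔ/, /ɹ/ → /k/, /m/ → /ʒ/, giving /ʔkʒəpxðeʔɪv/.
The consonants /ʔ/, /k/, /p/, /x/, /v/ cannot be parsed into a legal (C)V syllable (no codas are permitted; onsets are limited to one consonant).
Inserting the epenthetic vowel yields /ʔ/ → /ʔə/, /k/ → /kə/, /p/ → /pə/, /x/ → /xə/, /v/ → /vɪ/.

ʔəkəʒəpəxəðeʔɪvɪ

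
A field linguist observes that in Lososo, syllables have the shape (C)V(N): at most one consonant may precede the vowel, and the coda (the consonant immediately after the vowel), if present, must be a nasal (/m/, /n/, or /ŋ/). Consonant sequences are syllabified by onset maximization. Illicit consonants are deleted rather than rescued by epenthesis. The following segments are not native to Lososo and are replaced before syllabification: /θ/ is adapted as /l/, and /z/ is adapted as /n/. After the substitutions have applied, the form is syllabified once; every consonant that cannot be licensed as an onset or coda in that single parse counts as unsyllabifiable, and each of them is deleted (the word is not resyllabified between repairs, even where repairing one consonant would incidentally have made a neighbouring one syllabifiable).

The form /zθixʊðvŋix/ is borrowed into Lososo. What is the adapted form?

Substitution: /z/ → /n/, /θ/ → /l/, giving /nlixʊðvŋix/.
Syllabifying with onset maximization leaves /n/, /ð/, /v/, /x/ stranded (only a nasal (/m/, /n/, or /ŋ/) is licensed in coda position; onsets are limited to one consonant).
Each unlicensed consonant is deleted: /n/, /ð/, /v/, /x/.

lixʊŋi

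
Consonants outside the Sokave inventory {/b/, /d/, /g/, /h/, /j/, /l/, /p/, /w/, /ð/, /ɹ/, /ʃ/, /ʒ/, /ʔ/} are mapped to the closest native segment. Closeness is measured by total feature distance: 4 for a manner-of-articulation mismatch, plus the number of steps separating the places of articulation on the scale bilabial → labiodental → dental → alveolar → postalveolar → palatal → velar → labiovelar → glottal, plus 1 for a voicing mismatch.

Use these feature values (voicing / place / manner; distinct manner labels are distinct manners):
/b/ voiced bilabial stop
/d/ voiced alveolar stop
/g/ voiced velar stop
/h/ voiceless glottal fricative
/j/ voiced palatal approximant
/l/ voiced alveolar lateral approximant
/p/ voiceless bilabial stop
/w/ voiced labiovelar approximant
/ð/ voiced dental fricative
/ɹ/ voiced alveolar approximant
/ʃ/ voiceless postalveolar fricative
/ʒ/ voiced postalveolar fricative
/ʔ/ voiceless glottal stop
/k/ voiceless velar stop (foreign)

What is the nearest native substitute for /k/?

/g/ is closest: same manner (stop), place distance 0 (velar→velar), voicing differs (+1); total 1. Next closest is /ʔ/ at distance 2.

g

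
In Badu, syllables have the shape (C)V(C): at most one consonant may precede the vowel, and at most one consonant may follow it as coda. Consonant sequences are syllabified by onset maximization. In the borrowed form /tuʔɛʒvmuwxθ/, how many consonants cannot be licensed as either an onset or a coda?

3

The consonants /v/, /x/, /θ/ cannot be parsed into a legal (C)V(C) syllable (at most one coda consonant is licensed; onsets are limited to one consonant).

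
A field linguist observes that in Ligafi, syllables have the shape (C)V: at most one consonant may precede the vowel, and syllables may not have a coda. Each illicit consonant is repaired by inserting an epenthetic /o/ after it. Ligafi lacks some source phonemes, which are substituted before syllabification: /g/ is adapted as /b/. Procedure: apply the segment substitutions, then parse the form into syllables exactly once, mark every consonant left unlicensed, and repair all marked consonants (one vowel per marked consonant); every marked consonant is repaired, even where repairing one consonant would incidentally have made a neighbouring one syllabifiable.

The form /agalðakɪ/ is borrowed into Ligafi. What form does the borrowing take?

Substitution: /g/ → /b/, giving /abalðakɪ/.
The consonants /l/ cannot be parsed into a legal (C)V syllable (no codas are permitted; onsets are limited to one consonant).
Inserting the epenthetic vowel yields /l/ → /lo/.

abaloðakɪ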